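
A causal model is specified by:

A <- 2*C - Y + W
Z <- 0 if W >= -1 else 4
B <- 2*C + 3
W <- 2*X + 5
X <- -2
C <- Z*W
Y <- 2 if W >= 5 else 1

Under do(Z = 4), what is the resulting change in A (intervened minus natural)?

8

The intervention breaks the incoming arrows to Z: Z <- 0 if W >= -1 else 4 no longer applies, and Z = 4.
W = 2*X + 5  [with X=-2]  = 1
C = Z*W  [with Z=4, W=1]  = 4
Y = 2 if W >= 5 else 1  [with W=1]  = 1
A = 2*C - Y + W  [with C=4, Y=1, W=1]  = 8
Without intervention: W = 2*X + 5  [with X=-2]  = 1; Z = 0 if W >= -1 else 4  [with W=1]  = 0; C = Z*W  [with Z=0, W=1]  = 0; Y = 2 if W >= 5 else 1  [with W=1]  = 1; A = 2*C - Y + W  [with C=0, Y=1, W=1]  = 0.
Change = 8 − 0 = 8.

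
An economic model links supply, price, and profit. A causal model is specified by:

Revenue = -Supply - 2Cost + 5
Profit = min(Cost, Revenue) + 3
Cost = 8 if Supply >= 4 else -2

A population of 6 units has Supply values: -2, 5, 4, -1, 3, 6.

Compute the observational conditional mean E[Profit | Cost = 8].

Conditioning on Cost=8 selects the 3 unit(s) with Supply ∈ {5, 4, 6}. Their Profit values: -13, -12, -14. Mean = -13.

-13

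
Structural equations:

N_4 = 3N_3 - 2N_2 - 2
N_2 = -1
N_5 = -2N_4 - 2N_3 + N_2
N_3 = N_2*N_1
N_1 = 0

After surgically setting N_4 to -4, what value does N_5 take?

Intervening sets N_4 = -4 and removes its equation (N_4 = 3N_3 - 2N_2 - 2).
N_3 = N_2*N_1  [with N_2=-1, N_1=0]  = 0
N_5 = -2N_4 - 2N_3 + N_2  [with N_4=-4, N_3=0, N_2=-1]  = 7

7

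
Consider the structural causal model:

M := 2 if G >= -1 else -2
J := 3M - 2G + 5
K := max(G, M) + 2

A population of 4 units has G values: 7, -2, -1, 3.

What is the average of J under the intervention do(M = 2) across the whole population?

Every unit gets M=2 under the intervention. J values become -3, 15, 13, 5; E[J|do(M=2)] = 7.5.

7.5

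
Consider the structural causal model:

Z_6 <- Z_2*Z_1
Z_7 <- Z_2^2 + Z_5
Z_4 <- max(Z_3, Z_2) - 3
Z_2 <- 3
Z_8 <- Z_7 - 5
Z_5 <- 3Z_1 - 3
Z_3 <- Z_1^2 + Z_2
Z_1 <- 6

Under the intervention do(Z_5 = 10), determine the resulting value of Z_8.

do(Z_5=10) replaces the equation Z_5 <- 3Z_1 - 3 with the constant Z_5 = 10.
Z_7 = Z_2^2 + Z_5  [with Z_2=3, Z_5=10]  = 19
Z_8 = Z_7 - 5  [with Z_7=19]  = 14

14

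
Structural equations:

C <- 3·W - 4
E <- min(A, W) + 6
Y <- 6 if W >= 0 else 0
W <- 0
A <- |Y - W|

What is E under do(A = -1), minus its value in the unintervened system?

-1

do(A=-1) replaces the equation A <- |Y - W| with the constant A = -1.
E = min(A, W) + 6  [with A=-1, W=0]  = 5
Without intervention: Y = 6 if W >= 0 else 0  [with W=0]  = 6; A = |Y - W|  [with Y=6, W=0]  = 6; E = min(A, W) + 6  [with A=6, W=0]  = 6.
Change = 5 − 6 = -1.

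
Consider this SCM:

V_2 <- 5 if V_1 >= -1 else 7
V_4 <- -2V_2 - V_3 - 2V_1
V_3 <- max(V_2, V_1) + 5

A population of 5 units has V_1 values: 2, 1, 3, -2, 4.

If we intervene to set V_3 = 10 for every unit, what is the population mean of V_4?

Under do(V_3=10), V_3's equation is replaced by V_3=10 for every unit. Per-unit V_4: -24, -22, -26, -20, -28. Mean = -24.

-24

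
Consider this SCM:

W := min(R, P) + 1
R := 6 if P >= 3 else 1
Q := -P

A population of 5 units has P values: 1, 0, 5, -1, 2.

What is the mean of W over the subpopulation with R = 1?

E[W|R=1] averages over only the 4 units with R=1 (P = 1, 0, -1, 2): W = 2, 1, 0, 2, mean 1.25.

1.25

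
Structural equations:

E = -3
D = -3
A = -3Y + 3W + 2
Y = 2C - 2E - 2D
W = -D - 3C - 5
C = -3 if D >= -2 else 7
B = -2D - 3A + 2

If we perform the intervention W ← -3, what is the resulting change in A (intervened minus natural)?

Under do(W=-3), the mechanism W = -D - 3C - 5 is discarded; W is fixed at -3.
C = -3 if D >= -2 else 7  [with D=-3]  = 7
Y = 2C - 2E - 2D  [with C=7, E=-3, D=-3]  = 26
A = -3Y + 3W + 2  [with Y=26, W=-3]  = -85
Without intervention: C = -3 if D >= -2 else 7  [with D=-3]  = 7; W = -D - 3C - 5  [with D=-3, C=7]  = -23; Y = 2C - 2E - 2D  [with C=7, E=-3, D=-3]  = 26; A = -3Y + 3W + 2  [with Y=26, W=-23]  = -145.
Change = -85 − (-145) = 60.

60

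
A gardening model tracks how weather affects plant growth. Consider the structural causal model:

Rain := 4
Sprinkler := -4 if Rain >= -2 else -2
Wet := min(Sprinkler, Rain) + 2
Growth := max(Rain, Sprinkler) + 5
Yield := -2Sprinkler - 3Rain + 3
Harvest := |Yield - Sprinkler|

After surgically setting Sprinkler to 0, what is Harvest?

9

Under do(Sprinkler=0), the mechanism Sprinkler := -4 if Rain >= -2 else -2 is discarded; Sprinkler is fixed at 0.
Yield = -2Sprinkler - 3Rain + 3  [with Sprinkler=0, Rain=4]  = -9
Harvest = |Yield - Sprinkler|  [with Yield=-9, Sprinkler=0]  = 9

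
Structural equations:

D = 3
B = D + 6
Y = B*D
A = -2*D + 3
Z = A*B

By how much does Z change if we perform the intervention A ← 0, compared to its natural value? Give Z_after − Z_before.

Intervening sets A = 0 and removes its equation (A = -2*D + 3).
B = D + 6  [with D=3]  = 9
Z = A*B  [with A=0, B=9]  = 0
Without intervention: B = D + 6  [with D=3]  = 9; A = -2*D + 3  [with D=3]  = -3; Z = A*B  [with A=-3, B=9]  = -27.
Change = 0 − (-27) = 27.

27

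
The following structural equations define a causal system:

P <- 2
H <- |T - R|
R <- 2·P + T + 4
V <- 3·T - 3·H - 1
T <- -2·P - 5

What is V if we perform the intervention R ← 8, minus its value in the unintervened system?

do(R=8) replaces the equation R <- 2·P + T + 4 with the constant R = 8.
T = -2·P - 5  [with P=2]  = -9
H = |T - R|  [with T=-9, R=8]  = 17
V = 3·T - 3·H - 1  [with T=-9, H=17]  = -79
Without intervention: T = -2·P - 5  [with P=2]  = -9; R = 2·P + T + 4  [with P=2, T=-9]  = -1; H = |T - R|  [with T=-9, R=-1]  = 8; V = 3·T - 3·H - 1  [with T=-9, H=8]  = -52.
Change = -79 − (-52) = -27.

-27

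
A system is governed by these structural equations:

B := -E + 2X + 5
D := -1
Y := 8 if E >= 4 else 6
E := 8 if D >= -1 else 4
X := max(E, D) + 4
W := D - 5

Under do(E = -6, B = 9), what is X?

Under do(E = -6, B = 9), each intervened variable's structural equation is replaced by its fixed value.
X = max(E, D) + 4  [with E=-6, D=-1]  = 3

3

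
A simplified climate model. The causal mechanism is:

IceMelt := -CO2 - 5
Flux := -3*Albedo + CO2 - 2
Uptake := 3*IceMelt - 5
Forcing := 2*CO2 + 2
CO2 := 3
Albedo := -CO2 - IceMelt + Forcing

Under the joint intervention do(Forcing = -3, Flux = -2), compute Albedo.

The joint intervention fixes Forcing = -3, Flux = -2, removing each variable's own equation.
IceMelt = -CO2 - 5  [with CO2=3]  = -8
Albedo = -CO2 - IceMelt + Forcing  [with CO2=3, IceMelt=-8, Forcing=-3]  = 2

2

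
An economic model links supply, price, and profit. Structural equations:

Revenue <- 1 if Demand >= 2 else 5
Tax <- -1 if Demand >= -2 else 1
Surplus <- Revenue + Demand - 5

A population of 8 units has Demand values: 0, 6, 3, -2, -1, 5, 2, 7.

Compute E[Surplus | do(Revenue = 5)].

2.5

The intervention sets Revenue=5 in all 8 units regardless of Demand. Recomputing Surplus per unit gives 0, 6, 3, -2, -1, 5, 2, 7; average 2.5.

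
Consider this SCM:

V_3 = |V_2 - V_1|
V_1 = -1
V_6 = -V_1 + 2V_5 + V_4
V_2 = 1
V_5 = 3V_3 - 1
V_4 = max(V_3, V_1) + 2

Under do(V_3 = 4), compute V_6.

29

The intervention breaks the incoming arrows to V_3: V_3 = |V_2 - V_1| no longer applies, and V_3 = 4.
V_4 = max(V_3, V_1) + 2  [with V_3=4, V_1=-1]  = 6
V_5 = 3V_3 - 1  [with V_3=4]  = 11
V_6 = -V_1 + 2V_5 + V_4  [with V_1=-1, V_5=11, V_4=6]  = 29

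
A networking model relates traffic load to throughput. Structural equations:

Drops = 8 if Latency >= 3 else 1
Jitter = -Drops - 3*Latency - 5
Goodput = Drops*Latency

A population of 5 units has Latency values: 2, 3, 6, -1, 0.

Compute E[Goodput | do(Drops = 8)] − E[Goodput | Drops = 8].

-20

Under do(Drops=8), Drops's equation is replaced by Drops=8 for every unit. Per-unit Goodput: 16, 24, 48, -8, 0. Mean = 16.
Conditioning on Drops=8 selects the 2 unit(s) with Latency ∈ {3, 6}. Their Goodput values: 24, 48. Mean = 36.
Difference = 16 − 36 = -20.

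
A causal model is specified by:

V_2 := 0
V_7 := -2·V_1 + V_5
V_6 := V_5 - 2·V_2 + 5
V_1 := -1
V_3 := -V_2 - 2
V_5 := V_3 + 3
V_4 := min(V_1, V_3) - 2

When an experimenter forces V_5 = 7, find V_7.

9

Under do(V_5=7), the mechanism V_5 := V_3 + 3 is discarded; V_5 is fixed at 7.
V_7 = -2·V_1 + V_5  [with V_1=-1, V_5=7]  = 9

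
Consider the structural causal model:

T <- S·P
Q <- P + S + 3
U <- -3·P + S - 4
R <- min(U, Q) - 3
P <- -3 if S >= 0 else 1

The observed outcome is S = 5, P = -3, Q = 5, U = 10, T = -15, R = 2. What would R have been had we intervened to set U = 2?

Under do(U=2), the mechanism U <- -3·P + S - 4 is discarded; U is fixed at 2.
P = -3 if S >= 0 else 1  [with S=5]  = -3
Q = P + S + 3  [with P=-3, S=5]  = 5
R = min(U, Q) - 3  [with U=2, Q=5]  = -1

-1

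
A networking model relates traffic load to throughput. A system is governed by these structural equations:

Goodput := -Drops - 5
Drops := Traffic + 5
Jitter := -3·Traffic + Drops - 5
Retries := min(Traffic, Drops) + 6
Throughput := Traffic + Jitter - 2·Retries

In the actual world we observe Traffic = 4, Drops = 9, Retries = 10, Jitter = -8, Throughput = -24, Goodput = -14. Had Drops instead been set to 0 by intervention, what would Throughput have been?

do(Drops=0) replaces the equation Drops := Traffic + 5 with the constant Drops = 0.
Retries = min(Traffic, Drops) + 6  [with Traffic=4, Drops=0]  = 6
Jitter = -3·Traffic + Drops - 5  [with Traffic=4, Drops=0]  = -17
Throughput = Traffic + Jitter - 2·Retries  [with Traffic=4, Jitter=-17, Retries=6]  = -25

-25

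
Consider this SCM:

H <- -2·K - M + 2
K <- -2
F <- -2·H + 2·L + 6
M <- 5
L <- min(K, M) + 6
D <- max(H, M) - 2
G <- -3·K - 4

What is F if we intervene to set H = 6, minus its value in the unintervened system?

The intervention breaks the incoming arrows to H: H <- -2·K - M + 2 no longer applies, and H = 6.
L = min(K, M) + 6  [with K=-2, M=5]  = 4
F = -2·H + 2·L + 6  [with H=6, L=4]  = 2
Without intervention: H = -2·K - M + 2  [with K=-2, M=5]  = 1; L = min(K, M) + 6  [with K=-2, M=5]  = 4; F = -2·H + 2·L + 6  [with H=1, L=4]  = 12.
Change = 2 − 12 = -10.

-10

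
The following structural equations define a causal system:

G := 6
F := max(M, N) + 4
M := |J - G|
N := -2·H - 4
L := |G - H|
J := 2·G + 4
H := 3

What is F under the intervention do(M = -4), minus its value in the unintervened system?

Under do(M=-4), the mechanism M := |J - G| is discarded; M is fixed at -4.
N = -2·H - 4  [with H=3]  = -10
F = max(M, N) + 4  [with M=-4, N=-10]  = 0
Without intervention: J = 2·G + 4  [with G=6]  = 16; N = -2·H - 4  [with H=3]  = -10; M = |J - G|  [with J=16, G=6]  = 10; F = max(M, N) + 4  [with M=10, N=-10]  = 14.
Change = 0 − 14 = -14.

-14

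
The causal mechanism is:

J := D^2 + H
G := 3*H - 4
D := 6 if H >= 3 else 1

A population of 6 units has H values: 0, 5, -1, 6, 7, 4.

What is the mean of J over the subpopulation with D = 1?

0.5

Observing D=1 restricts to units where D's equation naturally yields 1: H ∈ {0, -1}. In that subpopulation J = 1, 0, mean 0.5.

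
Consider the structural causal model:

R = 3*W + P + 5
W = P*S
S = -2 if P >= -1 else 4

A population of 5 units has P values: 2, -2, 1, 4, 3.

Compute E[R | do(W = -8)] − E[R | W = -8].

Every unit gets W=-8 under the intervention. R values become -17, -21, -18, -15, -16; E[R|do(W=-8)] = -17.4.
Observing W=-8 restricts to units where W's equation naturally yields -8: P ∈ {-2, 4}. In that subpopulation R = -21, -15, mean -18.
Difference = -17.4 − (-18) = 0.6.

0.6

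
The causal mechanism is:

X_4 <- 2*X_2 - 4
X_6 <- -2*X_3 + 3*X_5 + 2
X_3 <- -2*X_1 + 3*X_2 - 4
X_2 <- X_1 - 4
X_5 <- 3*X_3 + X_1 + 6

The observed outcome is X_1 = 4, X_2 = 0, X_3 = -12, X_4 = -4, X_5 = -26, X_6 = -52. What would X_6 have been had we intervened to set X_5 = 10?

The intervention breaks the incoming arrows to X_5: X_5 <- 3*X_3 + X_1 + 6 no longer applies, and X_5 = 10.
X_2 = X_1 - 4  [with X_1=4]  = 0
X_3 = -2*X_1 + 3*X_2 - 4  [with X_1=4, X_2=0]  = -12
X_6 = -2*X_3 + 3*X_5 + 2  [with X_3=-12, X_5=10]  = 56

56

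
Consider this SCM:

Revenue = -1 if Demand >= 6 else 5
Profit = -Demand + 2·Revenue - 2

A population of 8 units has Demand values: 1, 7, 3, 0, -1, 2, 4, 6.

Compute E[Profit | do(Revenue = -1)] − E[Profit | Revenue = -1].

3.75

The intervention sets Revenue=-1 in all 8 units regardless of Demand. Recomputing Profit per unit gives -5, -11, -7, -4, -3, -6, -8, -10; average -6.75.
E[Profit|Revenue=-1] averages over only the 2 units with Revenue=-1 (Demand = 7, 6): Profit = -11, -10, mean -10.5.
Difference = -6.75 − (-10.5) = 3.75.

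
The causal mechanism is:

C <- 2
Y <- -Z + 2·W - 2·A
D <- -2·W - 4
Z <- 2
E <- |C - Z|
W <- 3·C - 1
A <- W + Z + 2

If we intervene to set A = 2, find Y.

4

Intervening sets A = 2 and removes its equation (A <- W + Z + 2).
W = 3·C - 1  [with C=2]  = 5
Y = -Z + 2·W - 2·A  [with Z=2, W=5, A=2]  = 4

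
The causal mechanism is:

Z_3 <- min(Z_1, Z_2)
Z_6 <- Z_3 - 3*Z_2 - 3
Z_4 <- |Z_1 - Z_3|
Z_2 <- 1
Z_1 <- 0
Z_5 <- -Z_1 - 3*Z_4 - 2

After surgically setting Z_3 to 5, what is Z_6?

The intervention breaks the incoming arrows to Z_3: Z_3 <- min(Z_1, Z_2) no longer applies, and Z_3 = 5.
Z_6 = Z_3 - 3*Z_2 - 3  [with Z_3=5, Z_2=1]  = -1

-1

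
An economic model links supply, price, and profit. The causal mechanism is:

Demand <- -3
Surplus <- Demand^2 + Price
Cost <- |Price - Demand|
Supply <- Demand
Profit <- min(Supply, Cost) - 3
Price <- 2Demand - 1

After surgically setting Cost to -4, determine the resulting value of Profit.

Intervening sets Cost = -4 and removes its equation (Cost <- |Price - Demand|).
Supply = Demand  [with Demand=-3]  = -3
Profit = min(Supply, Cost) - 3  [with Supply=-3, Cost=-4]  = -7

-7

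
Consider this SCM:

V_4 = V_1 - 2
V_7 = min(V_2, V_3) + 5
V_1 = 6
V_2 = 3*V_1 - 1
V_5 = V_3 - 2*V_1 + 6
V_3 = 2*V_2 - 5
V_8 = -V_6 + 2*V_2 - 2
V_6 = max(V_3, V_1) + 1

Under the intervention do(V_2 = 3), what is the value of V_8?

-3

do(V_2=3) replaces the equation V_2 = 3*V_1 - 1 with the constant V_2 = 3.
V_3 = 2*V_2 - 5  [with V_2=3]  = 1
V_6 = max(V_3, V_1) + 1  [with V_3=1, V_1=6]  = 7
V_8 = -V_6 + 2*V_2 - 2  [with V_6=7, V_2=3]  = -3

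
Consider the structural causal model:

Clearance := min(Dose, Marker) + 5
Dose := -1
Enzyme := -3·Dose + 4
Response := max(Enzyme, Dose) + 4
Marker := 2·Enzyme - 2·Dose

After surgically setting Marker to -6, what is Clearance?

-1

do(Marker=-6) replaces the equation Marker := 2·Enzyme - 2·Dose with the constant Marker = -6.
Clearance = min(Dose, Marker) + 5  [with Dose=-1, Marker=-6]  = -1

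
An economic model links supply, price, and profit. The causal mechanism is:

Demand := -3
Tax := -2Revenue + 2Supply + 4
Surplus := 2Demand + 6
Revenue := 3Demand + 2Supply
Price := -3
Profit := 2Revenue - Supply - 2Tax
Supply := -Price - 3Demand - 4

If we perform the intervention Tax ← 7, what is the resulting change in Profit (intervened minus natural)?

The intervention breaks the incoming arrows to Tax: Tax := -2Revenue + 2Supply + 4 no longer applies, and Tax = 7.
Supply = -Price - 3Demand - 4  [with Price=-3, Demand=-3]  = 8
Revenue = 3Demand + 2Supply  [with Demand=-3, Supply=8]  = 7
Profit = 2Revenue - Supply - 2Tax  [with Revenue=7, Supply=8, Tax=7]  = -8
Without intervention: Supply = -Price - 3Demand - 4  [with Price=-3, Demand=-3]  = 8; Revenue = 3Demand + 2Supply  [with Demand=-3, Supply=8]  = 7; Tax = -2Revenue + 2Supply + 4  [with Revenue=7, Supply=8]  = 6; Profit = 2Revenue - Supply - 2Tax  [with Revenue=7, Supply=8, Tax=6]  = -6.
Change = -8 − (-6) = -2.

-2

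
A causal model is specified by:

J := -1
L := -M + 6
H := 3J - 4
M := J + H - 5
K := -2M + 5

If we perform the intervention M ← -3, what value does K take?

11

The intervention breaks the incoming arrows to M: M := J + H - 5 no longer applies, and M = -3.
K = -2M + 5  [with M=-3]  = 11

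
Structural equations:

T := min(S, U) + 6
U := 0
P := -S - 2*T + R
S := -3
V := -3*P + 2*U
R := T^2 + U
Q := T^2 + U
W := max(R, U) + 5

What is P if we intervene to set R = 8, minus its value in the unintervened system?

-1

Intervening sets R = 8 and removes its equation (R := T^2 + U).
T = min(S, U) + 6  [with S=-3, U=0]  = 3
P = -S - 2*T + R  [with S=-3, T=3, R=8]  = 5
Without intervention: T = min(S, U) + 6  [with S=-3, U=0]  = 3; R = T^2 + U  [with T=3, U=0]  = 9; P = -S - 2*T + R  [with S=-3, T=3, R=9]  = 6.
Change = 5 − 6 = -1.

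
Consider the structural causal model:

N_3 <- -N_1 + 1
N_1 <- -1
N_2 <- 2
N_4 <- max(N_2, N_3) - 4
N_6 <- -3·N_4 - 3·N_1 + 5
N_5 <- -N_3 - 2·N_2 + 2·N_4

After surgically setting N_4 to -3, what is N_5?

Intervening sets N_4 = -3 and removes its equation (N_4 <- max(N_2, N_3) - 4).
N_3 = -N_1 + 1  [with N_1=-1]  = 2
N_5 = -N_3 - 2·N_2 + 2·N_4  [with N_3=2, N_2=2, N_4=-3]  = -12

-12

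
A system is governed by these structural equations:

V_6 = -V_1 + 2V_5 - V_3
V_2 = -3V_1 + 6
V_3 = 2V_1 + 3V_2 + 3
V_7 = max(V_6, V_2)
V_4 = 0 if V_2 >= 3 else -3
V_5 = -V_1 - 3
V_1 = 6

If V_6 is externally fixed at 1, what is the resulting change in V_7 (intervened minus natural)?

4

Intervening sets V_6 = 1 and removes its equation (V_6 = -V_1 + 2V_5 - V_3).
V_2 = -3V_1 + 6  [with V_1=6]  = -12
V_7 = max(V_6, V_2)  [with V_6=1, V_2=-12]  = 1
Without intervention: V_2 = -3V_1 + 6  [with V_1=6]  = -12; V_3 = 2V_1 + 3V_2 + 3  [with V_1=6, V_2=-12]  = -21; V_5 = -V_1 - 3  [with V_1=6]  = -9; V_6 = -V_1 + 2V_5 - V_3  [with V_1=6, V_5=-9, V_3=-21]  = -3; V_7 = max(V_6, V_2)  [with V_6=-3, V_2=-12]  = -3.
Change = 1 − (-3) = 4.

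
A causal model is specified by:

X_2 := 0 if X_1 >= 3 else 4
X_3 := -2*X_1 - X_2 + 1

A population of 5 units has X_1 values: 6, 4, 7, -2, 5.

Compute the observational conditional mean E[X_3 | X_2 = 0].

E[X_3|X_2=0] averages over only the 4 units with X_2=0 (X_1 = 6, 4, 7, 5): X_3 = -11, -7, -13, -9, mean -10.

-10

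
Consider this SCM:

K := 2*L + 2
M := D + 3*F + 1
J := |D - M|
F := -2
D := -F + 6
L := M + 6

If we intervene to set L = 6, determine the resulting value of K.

Under do(L=6), the mechanism L := M + 6 is discarded; L is fixed at 6.
K = 2*L + 2  [with L=6]  = 14

14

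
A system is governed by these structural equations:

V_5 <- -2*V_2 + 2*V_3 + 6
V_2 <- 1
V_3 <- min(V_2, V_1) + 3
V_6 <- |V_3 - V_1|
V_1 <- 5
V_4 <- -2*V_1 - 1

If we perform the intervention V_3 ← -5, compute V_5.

do(V_3=-5) replaces the equation V_3 <- min(V_2, V_1) + 3 with the constant V_3 = -5.
V_5 = -2*V_2 + 2*V_3 + 6  [with V_2=1, V_3=-5]  = -6

-6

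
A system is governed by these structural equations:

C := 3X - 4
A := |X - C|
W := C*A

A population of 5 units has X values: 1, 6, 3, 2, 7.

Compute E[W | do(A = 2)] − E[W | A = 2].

The intervention sets A=2 in all 5 units regardless of X. Recomputing W per unit gives -2, 28, 10, 4, 34; average 14.8.
Observing A=2 restricts to units where A's equation naturally yields 2: X ∈ {1, 3}. In that subpopulation W = -2, 10, mean 4.
Difference = 14.8 − 4 = 10.8.

10.8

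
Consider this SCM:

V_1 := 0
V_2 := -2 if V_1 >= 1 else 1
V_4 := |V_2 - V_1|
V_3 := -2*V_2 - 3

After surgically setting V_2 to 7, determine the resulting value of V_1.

0

Under do(V_2=7), the mechanism V_2 := -2 if V_1 >= 1 else 1 is discarded; V_2 is fixed at 7.
V_1 is not downstream of the intervention, so its value is determined by the original equations.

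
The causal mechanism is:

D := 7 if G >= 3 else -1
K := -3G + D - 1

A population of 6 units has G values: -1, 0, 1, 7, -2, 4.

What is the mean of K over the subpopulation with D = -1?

Observing D=-1 restricts to units where D's equation naturally yields -1: G ∈ {-1, 0, 1, -2}. In that subpopulation K = 1, -2, -5, 4, mean -0.5.

-0.5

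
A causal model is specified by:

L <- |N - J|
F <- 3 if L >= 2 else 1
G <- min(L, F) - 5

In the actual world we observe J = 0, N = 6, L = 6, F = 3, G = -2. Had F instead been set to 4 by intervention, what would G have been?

Intervening sets F = 4 and removes its equation (F <- 3 if L >= 2 else 1).
L = |N - J|  [with N=6, J=0]  = 6
G = min(L, F) - 5  [with L=6, F=4]  = -1

-1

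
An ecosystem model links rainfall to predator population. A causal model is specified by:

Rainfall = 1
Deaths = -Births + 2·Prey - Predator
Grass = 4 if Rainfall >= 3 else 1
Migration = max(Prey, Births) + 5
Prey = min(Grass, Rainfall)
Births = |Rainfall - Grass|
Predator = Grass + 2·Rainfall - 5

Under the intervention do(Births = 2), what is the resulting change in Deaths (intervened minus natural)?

The intervention breaks the incoming arrows to Births: Births = |Rainfall - Grass| no longer applies, and Births = 2.
Grass = 4 if Rainfall >= 3 else 1  [with Rainfall=1]  = 1
Prey = min(Grass, Rainfall)  [with Grass=1, Rainfall=1]  = 1
Predator = Grass + 2·Rainfall - 5  [with Grass=1, Rainfall=1]  = -2
Deaths = -Births + 2·Prey - Predator  [with Births=2, Prey=1, Predator=-2]  = 2
Without intervention: Grass = 4 if Rainfall >= 3 else 1  [with Rainfall=1]  = 1; Prey = min(Grass, Rainfall)  [with Grass=1, Rainfall=1]  = 1; Predator = Grass + 2·Rainfall - 5  [with Grass=1, Rainfall=1]  = -2; Births = |Rainfall - Grass|  [with Rainfall=1, Grass=1]  = 0; Deaths = -Births + 2·Prey - Predator  [with Births=0, Prey=1, Predator=-2]  = 4.
Change = 2 − 4 = -2.

-2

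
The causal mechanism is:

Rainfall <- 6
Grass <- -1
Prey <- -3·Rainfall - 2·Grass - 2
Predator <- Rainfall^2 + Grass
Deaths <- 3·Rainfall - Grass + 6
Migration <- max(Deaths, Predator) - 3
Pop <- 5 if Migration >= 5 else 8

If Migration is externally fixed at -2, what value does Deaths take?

do(Migration=-2) replaces the equation Migration <- max(Deaths, Predator) - 3 with the constant Migration = -2.
Since Deaths is not a descendant of the intervened variable, it is unaffected.
Deaths = 3·Rainfall - Grass + 6  [with Rainfall=6, Grass=-1]  = 25

25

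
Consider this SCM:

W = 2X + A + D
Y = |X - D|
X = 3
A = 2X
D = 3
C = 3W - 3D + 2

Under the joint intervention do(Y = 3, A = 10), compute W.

Under do(Y = 3, A = 10), each intervened variable's structural equation is replaced by its fixed value.
W = 2X + A + D  [with X=3, A=10, D=3]  = 19

19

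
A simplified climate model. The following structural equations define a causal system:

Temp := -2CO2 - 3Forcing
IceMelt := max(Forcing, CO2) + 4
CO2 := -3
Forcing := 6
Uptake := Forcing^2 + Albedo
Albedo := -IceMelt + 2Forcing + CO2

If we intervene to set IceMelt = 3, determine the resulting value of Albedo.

Intervening sets IceMelt = 3 and removes its equation (IceMelt := max(Forcing, CO2) + 4).
Albedo = -IceMelt + 2Forcing + CO2  [with IceMelt=3, Forcing=6, CO2=-3]  = 6

6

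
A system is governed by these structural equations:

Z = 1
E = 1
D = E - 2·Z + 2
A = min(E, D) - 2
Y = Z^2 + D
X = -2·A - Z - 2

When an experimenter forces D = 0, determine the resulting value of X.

The intervention breaks the incoming arrows to D: D = E - 2·Z + 2 no longer applies, and D = 0.
A = min(E, D) - 2  [with E=1, D=0]  = -2
X = -2·A - Z - 2  [with A=-2, Z=1]  = 1

1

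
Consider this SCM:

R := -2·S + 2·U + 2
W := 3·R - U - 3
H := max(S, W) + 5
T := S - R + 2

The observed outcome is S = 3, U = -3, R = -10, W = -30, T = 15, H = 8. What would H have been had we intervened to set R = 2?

The intervention breaks the incoming arrows to R: R := -2·S + 2·U + 2 no longer applies, and R = 2.
W = 3·R - U - 3  [with R=2, U=-3]  = 6
H = max(S, W) + 5  [with S=3, W=6]  = 11

11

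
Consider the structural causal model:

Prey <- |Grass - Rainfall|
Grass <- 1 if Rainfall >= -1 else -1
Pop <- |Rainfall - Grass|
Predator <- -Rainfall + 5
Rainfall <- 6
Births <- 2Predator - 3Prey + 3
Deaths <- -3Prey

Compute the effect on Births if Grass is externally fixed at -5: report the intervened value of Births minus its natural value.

-18

do(Grass=-5) replaces the equation Grass <- 1 if Rainfall >= -1 else -1 with the constant Grass = -5.
Prey = |Grass - Rainfall|  [with Grass=-5, Rainfall=6]  = 11
Predator = -Rainfall + 5  [with Rainfall=6]  = -1
Births = 2Predator - 3Prey + 3  [with Predator=-1, Prey=11]  = -32
Without intervention: Grass = 1 if Rainfall >= -1 else -1  [with Rainfall=6]  = 1; Prey = |Grass - Rainfall|  [with Grass=1, Rainfall=6]  = 5; Predator = -Rainfall + 5  [with Rainfall=6]  = -1; Births = 2Predator - 3Prey + 3  [with Predator=-1, Prey=5]  = -14.
Change = -32 − (-14) = -18.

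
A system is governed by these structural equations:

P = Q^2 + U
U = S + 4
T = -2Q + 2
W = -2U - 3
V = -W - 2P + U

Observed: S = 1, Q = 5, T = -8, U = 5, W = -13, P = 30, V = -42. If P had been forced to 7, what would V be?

Intervening sets P = 7 and removes its equation (P = Q^2 + U).
U = S + 4  [with S=1]  = 5
W = -2U - 3  [with U=5]  = -13
V = -W - 2P + U  [with W=-13, P=7, U=5]  = 4

4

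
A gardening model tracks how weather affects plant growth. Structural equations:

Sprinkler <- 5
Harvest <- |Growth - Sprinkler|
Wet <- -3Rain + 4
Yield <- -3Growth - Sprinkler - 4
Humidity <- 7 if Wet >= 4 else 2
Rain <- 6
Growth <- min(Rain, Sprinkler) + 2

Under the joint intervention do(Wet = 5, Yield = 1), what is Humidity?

7

The joint intervention fixes Wet = 5, Yield = 1, removing each variable's own equation.
Humidity = 7 if Wet >= 4 else 2  [with Wet=5]  = 7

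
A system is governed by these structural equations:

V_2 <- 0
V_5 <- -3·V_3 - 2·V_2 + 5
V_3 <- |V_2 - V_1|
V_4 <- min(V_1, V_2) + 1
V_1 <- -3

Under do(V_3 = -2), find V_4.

The intervention breaks the incoming arrows to V_3: V_3 <- |V_2 - V_1| no longer applies, and V_3 = -2.
V_4 is not downstream of the intervention, so its value is determined by the original equations.
V_4 = min(V_1, V_2) + 1  [with V_1=-3, V_2=0]  = -2

-2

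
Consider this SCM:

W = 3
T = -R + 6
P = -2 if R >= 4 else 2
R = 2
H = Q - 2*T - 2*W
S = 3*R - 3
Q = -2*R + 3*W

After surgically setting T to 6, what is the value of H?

-13

The intervention breaks the incoming arrows to T: T = -R + 6 no longer applies, and T = 6.
Q = -2*R + 3*W  [with R=2, W=3]  = 5
H = Q - 2*T - 2*W  [with Q=5, T=6, W=3]  = -13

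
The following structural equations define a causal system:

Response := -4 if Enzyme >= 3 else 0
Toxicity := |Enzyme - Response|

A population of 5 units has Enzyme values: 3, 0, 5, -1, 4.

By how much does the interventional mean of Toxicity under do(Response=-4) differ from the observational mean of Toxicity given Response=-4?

Under do(Response=-4), Response's equation is replaced by Response=-4 for every unit. Per-unit Toxicity: 7, 4, 9, 3, 8. Mean = 6.2.
E[Toxicity|Response=-4] averages over only the 3 units with Response=-4 (Enzyme = 3, 5, 4): Toxicity = 7, 9, 8, mean 8.
Difference = 6.2 − 8 = -1.8.

-1.8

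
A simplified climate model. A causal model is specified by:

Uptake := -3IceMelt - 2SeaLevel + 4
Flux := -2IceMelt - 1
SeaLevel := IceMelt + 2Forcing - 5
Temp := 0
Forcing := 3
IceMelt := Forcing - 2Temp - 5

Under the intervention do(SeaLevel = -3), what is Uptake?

Under do(SeaLevel=-3), the mechanism SeaLevel := IceMelt + 2Forcing - 5 is discarded; SeaLevel is fixed at -3.
IceMelt = Forcing - 2Temp - 5  [with Forcing=3, Temp=0]  = -2
Uptake = -3IceMelt - 2SeaLevel + 4  [with IceMelt=-2, SeaLevel=-3]  = 16

16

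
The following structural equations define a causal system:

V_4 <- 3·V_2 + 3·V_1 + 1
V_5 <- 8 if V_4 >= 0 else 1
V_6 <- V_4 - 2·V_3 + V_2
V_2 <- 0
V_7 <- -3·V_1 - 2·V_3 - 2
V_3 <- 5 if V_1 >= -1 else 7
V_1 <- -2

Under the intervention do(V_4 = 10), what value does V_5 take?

8

Intervening sets V_4 = 10 and removes its equation (V_4 <- 3·V_2 + 3·V_1 + 1).
V_5 = 8 if V_4 >= 0 else 1  [with V_4=10]  = 8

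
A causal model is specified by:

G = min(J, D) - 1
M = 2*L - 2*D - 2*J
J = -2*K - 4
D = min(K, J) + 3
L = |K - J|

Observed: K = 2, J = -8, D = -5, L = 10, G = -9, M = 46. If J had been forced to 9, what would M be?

-14

Under do(J=9), the mechanism J = -2*K - 4 is discarded; J is fixed at 9.
D = min(K, J) + 3  [with K=2, J=9]  = 5
L = |K - J|  [with K=2, J=9]  = 7
M = 2*L - 2*D - 2*J  [with L=7, D=5, J=9]  = -14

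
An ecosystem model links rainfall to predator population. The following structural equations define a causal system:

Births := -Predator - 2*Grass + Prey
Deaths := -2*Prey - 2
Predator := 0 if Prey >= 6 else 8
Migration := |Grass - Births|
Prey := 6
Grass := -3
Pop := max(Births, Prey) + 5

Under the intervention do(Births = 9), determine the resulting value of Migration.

Under do(Births=9), the mechanism Births := -Predator - 2*Grass + Prey is discarded; Births is fixed at 9.
Migration = |Grass - Births|  [with Grass=-3, Births=9]  = 12

12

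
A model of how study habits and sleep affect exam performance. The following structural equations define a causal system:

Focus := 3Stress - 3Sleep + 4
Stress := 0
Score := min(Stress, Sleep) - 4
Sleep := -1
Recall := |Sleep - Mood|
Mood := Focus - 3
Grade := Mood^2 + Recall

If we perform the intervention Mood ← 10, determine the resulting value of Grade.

111

Under do(Mood=10), the mechanism Mood := Focus - 3 is discarded; Mood is fixed at 10.
Recall = |Sleep - Mood|  [with Sleep=-1, Mood=10]  = 11
Grade = Mood^2 + Recall  [with Mood=10, Recall=11]  = 111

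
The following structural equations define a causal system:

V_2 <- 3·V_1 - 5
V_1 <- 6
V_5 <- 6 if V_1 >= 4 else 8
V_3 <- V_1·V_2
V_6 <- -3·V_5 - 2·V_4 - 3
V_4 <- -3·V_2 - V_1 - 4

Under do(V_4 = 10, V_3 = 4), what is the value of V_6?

-41

The joint intervention fixes V_4 = 10, V_3 = 4, removing each variable's own equation.
V_5 = 6 if V_1 >= 4 else 8  [with V_1=6]  = 6
V_6 = -3·V_5 - 2·V_4 - 3  [with V_5=6, V_4=10]  = -41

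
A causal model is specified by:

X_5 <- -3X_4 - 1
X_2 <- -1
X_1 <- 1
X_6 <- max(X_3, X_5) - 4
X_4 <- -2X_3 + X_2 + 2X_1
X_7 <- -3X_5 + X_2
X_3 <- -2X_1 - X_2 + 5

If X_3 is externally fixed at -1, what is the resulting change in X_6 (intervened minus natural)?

The intervention breaks the incoming arrows to X_3: X_3 <- -2X_1 - X_2 + 5 no longer applies, and X_3 = -1.
X_4 = -2X_3 + X_2 + 2X_1  [with X_3=-1, X_2=-1, X_1=1]  = 3
X_5 = -3X_4 - 1  [with X_4=3]  = -10
X_6 = max(X_3, X_5) - 4  [with X_3=-1, X_5=-10]  = -5
Without intervention: X_3 = -2X_1 - X_2 + 5  [with X_1=1, X_2=-1]  = 4; X_4 = -2X_3 + X_2 + 2X_1  [with X_3=4, X_2=-1, X_1=1]  = -7; X_5 = -3X_4 - 1  [with X_4=-7]  = 20; X_6 = max(X_3, X_5) - 4  [with X_3=4, X_5=20]  = 16.
Change = -5 − 16 = -21.

-21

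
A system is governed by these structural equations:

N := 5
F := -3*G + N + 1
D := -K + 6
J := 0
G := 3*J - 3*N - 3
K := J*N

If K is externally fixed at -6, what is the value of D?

do(K=-6) replaces the equation K := J*N with the constant K = -6.
D = -K + 6  [with K=-6]  = 12

12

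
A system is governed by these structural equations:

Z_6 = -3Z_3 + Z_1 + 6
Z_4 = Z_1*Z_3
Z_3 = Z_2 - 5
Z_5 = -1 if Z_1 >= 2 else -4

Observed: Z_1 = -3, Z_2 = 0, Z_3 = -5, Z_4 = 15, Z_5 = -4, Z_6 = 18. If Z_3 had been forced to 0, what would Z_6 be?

The intervention breaks the incoming arrows to Z_3: Z_3 = Z_2 - 5 no longer applies, and Z_3 = 0.
Z_6 = -3Z_3 + Z_1 + 6  [with Z_3=0, Z_1=-3]  = 3

3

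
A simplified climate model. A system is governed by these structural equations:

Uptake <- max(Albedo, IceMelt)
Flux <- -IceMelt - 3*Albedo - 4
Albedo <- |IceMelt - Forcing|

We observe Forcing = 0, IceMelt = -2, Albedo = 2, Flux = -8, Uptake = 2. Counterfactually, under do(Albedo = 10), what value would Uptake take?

10

do(Albedo=10) replaces the equation Albedo <- |IceMelt - Forcing| with the constant Albedo = 10.
Uptake = max(Albedo, IceMelt)  [with Albedo=10, IceMelt=-2]  = 10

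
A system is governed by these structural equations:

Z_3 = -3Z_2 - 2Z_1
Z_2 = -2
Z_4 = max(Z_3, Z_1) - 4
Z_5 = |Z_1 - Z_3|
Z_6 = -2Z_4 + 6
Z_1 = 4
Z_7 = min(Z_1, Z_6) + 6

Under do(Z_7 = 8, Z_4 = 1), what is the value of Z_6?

Setting Z_7 = 8, Z_4 = 1 by intervention discards those variables' equations.
Z_6 = -2Z_4 + 6  [with Z_4=1]  = 4

4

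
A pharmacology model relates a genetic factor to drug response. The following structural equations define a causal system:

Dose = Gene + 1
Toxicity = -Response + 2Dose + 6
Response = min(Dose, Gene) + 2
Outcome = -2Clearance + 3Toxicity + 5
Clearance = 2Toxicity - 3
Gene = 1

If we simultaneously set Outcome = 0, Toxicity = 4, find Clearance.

5

Setting Outcome = 0, Toxicity = 4 by intervention discards those variables' equations.
Clearance = 2Toxicity - 3  [with Toxicity=4]  = 5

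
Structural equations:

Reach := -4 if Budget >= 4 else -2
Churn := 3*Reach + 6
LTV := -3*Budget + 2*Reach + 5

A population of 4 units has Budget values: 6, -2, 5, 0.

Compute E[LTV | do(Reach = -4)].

Every unit gets Reach=-4 under the intervention. LTV values become -21, 3, -18, -3; E[LTV|do(Reach=-4)] = -9.75.

-9.75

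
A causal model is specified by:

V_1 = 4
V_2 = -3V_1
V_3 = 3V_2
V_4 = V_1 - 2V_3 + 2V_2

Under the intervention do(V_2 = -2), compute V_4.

Under do(V_2=-2), the mechanism V_2 = -3V_1 is discarded; V_2 is fixed at -2.
V_3 = 3V_2  [with V_2=-2]  = -6
V_4 = V_1 - 2V_3 + 2V_2  [with V_1=4, V_3=-6, V_2=-2]  = 12

12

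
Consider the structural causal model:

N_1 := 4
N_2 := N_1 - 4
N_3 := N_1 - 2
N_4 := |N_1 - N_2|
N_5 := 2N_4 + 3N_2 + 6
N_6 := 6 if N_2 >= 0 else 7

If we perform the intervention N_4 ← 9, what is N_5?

Intervening sets N_4 = 9 and removes its equation (N_4 := |N_1 - N_2|).
N_2 = N_1 - 4  [with N_1=4]  = 0
N_5 = 2N_4 + 3N_2 + 6  [with N_4=9, N_2=0]  = 24

24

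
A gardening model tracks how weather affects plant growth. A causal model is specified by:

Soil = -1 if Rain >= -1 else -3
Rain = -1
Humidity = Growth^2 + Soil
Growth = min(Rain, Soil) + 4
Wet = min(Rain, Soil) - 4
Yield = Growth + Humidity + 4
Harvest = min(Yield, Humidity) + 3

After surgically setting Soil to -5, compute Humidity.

do(Soil=-5) replaces the equation Soil = -1 if Rain >= -1 else -3 with the constant Soil = -5.
Growth = min(Rain, Soil) + 4  [with Rain=-1, Soil=-5]  = -1
Humidity = Growth^2 + Soil  [with Growth=-1, Soil=-5]  = -4

-4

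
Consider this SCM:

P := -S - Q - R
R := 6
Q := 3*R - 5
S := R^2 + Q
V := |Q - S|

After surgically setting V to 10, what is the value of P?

-68

The intervention breaks the incoming arrows to V: V := |Q - S| no longer applies, and V = 10.
Since P is not a descendant of the intervened variable, it is unaffected.
Q = 3*R - 5  [with R=6]  = 13
S = R^2 + Q  [with R=6, Q=13]  = 49
P = -S - Q - R  [with S=49, Q=13, R=6]  = -68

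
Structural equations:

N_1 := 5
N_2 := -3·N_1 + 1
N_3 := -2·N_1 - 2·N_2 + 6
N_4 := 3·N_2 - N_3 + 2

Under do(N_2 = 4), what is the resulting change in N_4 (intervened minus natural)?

Under do(N_2=4), the mechanism N_2 := -3·N_1 + 1 is discarded; N_2 is fixed at 4.
N_3 = -2·N_1 - 2·N_2 + 6  [with N_1=5, N_2=4]  = -12
N_4 = 3·N_2 - N_3 + 2  [with N_2=4, N_3=-12]  = 26
Without intervention: N_2 = -3·N_1 + 1  [with N_1=5]  = -14; N_3 = -2·N_1 - 2·N_2 + 6  [with N_1=5, N_2=-14]  = 24; N_4 = 3·N_2 - N_3 + 2  [with N_2=-14, N_3=24]  = -64.
Change = 26 − (-64) = 90.

90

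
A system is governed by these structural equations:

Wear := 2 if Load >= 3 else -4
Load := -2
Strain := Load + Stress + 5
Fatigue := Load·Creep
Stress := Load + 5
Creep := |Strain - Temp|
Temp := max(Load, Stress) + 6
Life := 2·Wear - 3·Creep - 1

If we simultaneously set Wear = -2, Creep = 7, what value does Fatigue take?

-14

Setting Wear = -2, Creep = 7 by intervention discards those variables' equations.
Fatigue = Load·Creep  [with Load=-2, Creep=7]  = -14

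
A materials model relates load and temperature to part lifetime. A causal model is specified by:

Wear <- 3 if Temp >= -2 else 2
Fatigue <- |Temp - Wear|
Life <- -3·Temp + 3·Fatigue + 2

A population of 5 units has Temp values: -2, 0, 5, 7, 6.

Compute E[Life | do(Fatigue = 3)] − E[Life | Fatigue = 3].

Under do(Fatigue=3), Fatigue's equation is replaced by Fatigue=3 for every unit. Per-unit Life: 17, 11, -4, -10, -7. Mean = 1.4.
Conditioning on Fatigue=3 selects the 2 unit(s) with Temp ∈ {0, 6}. Their Life values: 11, -7. Mean = 2.
Difference = 1.4 − 2 = -0.6.

-0.6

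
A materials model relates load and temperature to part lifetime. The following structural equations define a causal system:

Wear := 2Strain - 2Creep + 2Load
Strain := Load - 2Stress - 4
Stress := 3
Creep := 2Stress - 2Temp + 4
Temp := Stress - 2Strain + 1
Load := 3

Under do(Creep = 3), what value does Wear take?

The intervention breaks the incoming arrows to Creep: Creep := 2Stress - 2Temp + 4 no longer applies, and Creep = 3.
Strain = Load - 2Stress - 4  [with Load=3, Stress=3]  = -7
Wear = 2Strain - 2Creep + 2Load  [with Strain=-7, Creep=3, Load=3]  = -14

-14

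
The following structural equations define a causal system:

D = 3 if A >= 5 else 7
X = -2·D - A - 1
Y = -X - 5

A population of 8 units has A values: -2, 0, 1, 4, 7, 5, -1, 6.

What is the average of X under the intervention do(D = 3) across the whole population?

do(D=3) breaks D's dependence on A. With D=3 fixed, X across the units is -5, -7, -8, -11, -14, -12, -6, -13, mean -9.5.

-9.5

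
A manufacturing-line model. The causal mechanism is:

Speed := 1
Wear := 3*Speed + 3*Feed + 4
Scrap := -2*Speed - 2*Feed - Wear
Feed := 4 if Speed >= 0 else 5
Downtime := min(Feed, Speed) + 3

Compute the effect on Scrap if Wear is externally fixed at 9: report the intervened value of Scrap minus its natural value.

The intervention breaks the incoming arrows to Wear: Wear := 3*Speed + 3*Feed + 4 no longer applies, and Wear = 9.
Feed = 4 if Speed >= 0 else 5  [with Speed=1]  = 4
Scrap = -2*Speed - 2*Feed - Wear  [with Speed=1, Feed=4, Wear=9]  = -19
Without intervention: Feed = 4 if Speed >= 0 else 5  [with Speed=1]  = 4; Wear = 3*Speed + 3*Feed + 4  [with Speed=1, Feed=4]  = 19; Scrap = -2*Speed - 2*Feed - Wear  [with Speed=1, Feed=4, Wear=19]  = -29.
Change = -19 − (-29) = 10.

10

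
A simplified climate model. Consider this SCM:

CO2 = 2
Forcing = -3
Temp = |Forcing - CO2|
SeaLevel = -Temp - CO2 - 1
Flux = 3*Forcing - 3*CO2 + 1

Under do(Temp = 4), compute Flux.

-14

do(Temp=4) replaces the equation Temp = |Forcing - CO2| with the constant Temp = 4.
Flux is not downstream of the intervention, so its value is determined by the original equations.
Flux = 3*Forcing - 3*CO2 + 1  [with Forcing=-3, CO2=2]  = -14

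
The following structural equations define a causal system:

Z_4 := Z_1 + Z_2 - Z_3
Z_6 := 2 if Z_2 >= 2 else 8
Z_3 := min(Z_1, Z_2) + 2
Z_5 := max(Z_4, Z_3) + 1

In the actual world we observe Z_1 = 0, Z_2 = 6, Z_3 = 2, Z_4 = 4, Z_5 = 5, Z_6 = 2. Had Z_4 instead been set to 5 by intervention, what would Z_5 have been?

6

Intervening sets Z_4 = 5 and removes its equation (Z_4 := Z_1 + Z_2 - Z_3).
Z_3 = min(Z_1, Z_2) + 2  [with Z_1=0, Z_2=6]  = 2
Z_5 = max(Z_4, Z_3) + 1  [with Z_4=5, Z_3=2]  = 6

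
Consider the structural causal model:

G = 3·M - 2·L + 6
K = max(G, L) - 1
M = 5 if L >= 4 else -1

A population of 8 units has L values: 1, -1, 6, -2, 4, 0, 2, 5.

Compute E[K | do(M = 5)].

Every unit gets M=5 under the intervention. K values become 18, 22, 8, 24, 12, 20, 16, 10; E[K|do(M=5)] = 16.25.

16.25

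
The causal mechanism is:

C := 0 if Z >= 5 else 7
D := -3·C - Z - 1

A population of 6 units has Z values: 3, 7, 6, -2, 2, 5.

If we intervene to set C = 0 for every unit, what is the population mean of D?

-4.5

The intervention sets C=0 in all 6 units regardless of Z. Recomputing D per unit gives -4, -8, -7, 1, -3, -6; average -4.5.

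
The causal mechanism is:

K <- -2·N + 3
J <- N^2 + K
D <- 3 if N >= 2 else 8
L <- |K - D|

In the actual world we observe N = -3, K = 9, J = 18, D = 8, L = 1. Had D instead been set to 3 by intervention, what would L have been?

6

Intervening sets D = 3 and removes its equation (D <- 3 if N >= 2 else 8).
K = -2·N + 3  [with N=-3]  = 9
L = |K - D|  [with K=9, D=3]  = 6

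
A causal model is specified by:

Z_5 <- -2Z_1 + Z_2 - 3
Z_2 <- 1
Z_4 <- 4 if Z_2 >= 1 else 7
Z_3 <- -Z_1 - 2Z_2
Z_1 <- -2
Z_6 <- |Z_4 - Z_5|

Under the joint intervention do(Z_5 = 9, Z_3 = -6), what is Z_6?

5

The joint intervention fixes Z_5 = 9, Z_3 = -6, removing each variable's own equation.
Z_4 = 4 if Z_2 >= 1 else 7  [with Z_2=1]  = 4
Z_6 = |Z_4 - Z_5|  [with Z_4=4, Z_5=9]  = 5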